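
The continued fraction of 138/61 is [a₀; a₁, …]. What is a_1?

3

138 = 2·61 + 16   →  a_0 = 2
61 = 3·16 + 13   →  a_1 = 3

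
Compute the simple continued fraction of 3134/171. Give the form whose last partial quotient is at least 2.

[18; 3, 18, 1, 2]

3134 = 18*171 + 56
171 = 3*56 + 3
56 = 18*3 + 2
3 = 1*2 + 1
2 = 2*1 + 0  (stop)
So 3134/171 = [18; 3, 18, 1, 2].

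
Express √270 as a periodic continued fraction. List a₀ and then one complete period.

[16; 2, 3, 6, 3, 2, 32]

a₀ = ⌊√270⌋ = 16.
With m₀=0, d₀=1 and mₖ₊₁ = dₖaₖ − mₖ, dₖ₊₁ = (n − mₖ₊₁²)/dₖ, aₖ₊₁ = ⌊(a₀+mₖ₊₁)/dₖ₊₁⌋:
  k=1: m=16, d=14, a=2
  k=2: m=12, d=9, a=3
  k=3: m=15, d=5, a=6
  k=4: m=15, d=9, a=3
  k=5: m=12, d=14, a=2
  k=6: m=16, d=1, a=32
d=1 and a=2a₀=32 at k=6, so the next step gives (m, d) = (16, 14) again — its k=1 value — and the period has length 6.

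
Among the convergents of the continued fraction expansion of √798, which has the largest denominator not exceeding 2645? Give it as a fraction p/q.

√798 = [28; 4, 56, …] (period length 2).
Convergents:
  p_0/q_0 = 28/1
  p_1/q_1 = 113/4
  p_2/q_2 = 6356/225
  p_3/q_3 = 25537/904
  p_4/q_4 = 1436428/50849
q_3 = 904 ≤ 2645 < 50849 = q_4, so the answer is 25537/904.

25537/904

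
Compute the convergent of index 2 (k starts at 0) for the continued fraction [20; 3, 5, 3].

Using pₖ = aₖpₖ₋₁ + pₖ₋₂, qₖ = aₖqₖ₋₁ + qₖ₋₂ (with p₋₁=1, p₋₂=0, q₋₁=0, q₋₂=1):
  k=0: a=20, p=20, q=1
  k=1: a=3, p=61, q=3
  k=2: a=5, p=325, q=16

325/16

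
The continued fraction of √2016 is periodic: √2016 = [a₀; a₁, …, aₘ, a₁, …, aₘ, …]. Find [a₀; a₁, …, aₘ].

a₀ = ⌊√2016⌋ = 44.
With m₀=0, d₀=1 and mₖ₊₁ = dₖaₖ − mₖ, dₖ₊₁ = (n − mₖ₊₁²)/dₖ, aₖ₊₁ = ⌊(a₀+mₖ₊₁)/dₖ₊₁⌋:
  k=1: m=44, d=80, a=1
  k=2: m=36, d=9, a=8
  k=3: m=36, d=80, a=1
  k=4: m=44, d=1, a=88
d=1 and a=2a₀=88 at k=4, so the next step gives (m, d) = (44, 80) again — its k=1 value — and the period has length 4.

[44; 1, 8, 1, 88]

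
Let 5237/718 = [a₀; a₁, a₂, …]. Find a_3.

2

5237 = 7·718 + 211   →  a_0 = 7
718 = 3·211 + 85   →  a_1 = 3
211 = 2·85 + 41   →  a_2 = 2
85 = 2·41 + 3   →  a_3 = 2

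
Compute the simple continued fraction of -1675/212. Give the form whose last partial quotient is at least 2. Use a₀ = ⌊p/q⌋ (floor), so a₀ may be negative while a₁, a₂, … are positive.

[-8; 10, 10, 2]

-1675 = -8*212 + 21
212 = 10*21 + 2
21 = 10*2 + 1
2 = 2*1 + 0  (stop)
So -1675/212 = [-8; 10, 10, 2].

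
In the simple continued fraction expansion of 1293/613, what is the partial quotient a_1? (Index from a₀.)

1293 = 2·613 + 67   →  a_0 = 2
613 = 9·67 + 10   →  a_1 = 9

9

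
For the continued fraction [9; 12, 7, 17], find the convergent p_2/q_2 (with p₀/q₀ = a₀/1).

772/85

Using pₖ = aₖpₖ₋₁ + pₖ₋₂, qₖ = aₖqₖ₋₁ + qₖ₋₂ (with p₋₁=1, p₋₂=0, q₋₁=0, q₋₂=1):
  k=0: a=9, p=9, q=1
  k=1: a=12, p=109, q=12
  k=2: a=7, p=772, q=85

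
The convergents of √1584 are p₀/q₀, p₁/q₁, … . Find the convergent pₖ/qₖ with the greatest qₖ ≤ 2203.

79201/1990

√1584 = [39; 1, 3, 1, 78, …] (period length 4).
Convergents:
  p_0/q_0 = 39/1
  p_1/q_1 = 40/1
  p_2/q_2 = 159/4
  p_3/q_3 = 199/5
  p_4/q_4 = 15681/394
  p_5/q_5 = 15880/399
  p_6/q_6 = 63321/1591
  p_7/q_7 = 79201/1990
  p_8/q_8 = 6240999/156811
q_7 = 1990 ≤ 2203 < 156811 = q_8, so the answer is 79201/1990.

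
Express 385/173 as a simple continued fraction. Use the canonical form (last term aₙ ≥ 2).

[2; 4, 2, 3, 2, 2]

385 = 2*173 + 39
173 = 4*39 + 17
39 = 2*17 + 5
17 = 3*5 + 2
5 = 2*2 + 1
2 = 2*1 + 0  (stop)
So 385/173 = [2; 4, 2, 3, 2, 2].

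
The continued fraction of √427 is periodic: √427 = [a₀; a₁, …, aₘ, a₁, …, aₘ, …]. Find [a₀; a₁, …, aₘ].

[20; 1, 1, 1, 40]

a₀ = ⌊√427⌋ = 20.
With m₀=0, d₀=1 and mₖ₊₁ = dₖaₖ − mₖ, dₖ₊₁ = (n − mₖ₊₁²)/dₖ, aₖ₊₁ = ⌊(a₀+mₖ₊₁)/dₖ₊₁⌋:
  k=1: m=20, d=27, a=1
  k=2: m=7, d=14, a=1
  k=3: m=7, d=27, a=1
  k=4: m=20, d=1, a=40
d=1 and a=2a₀=40 at k=4, so the next step gives (m, d) = (20, 27) again — its k=1 value — and the period has length 4.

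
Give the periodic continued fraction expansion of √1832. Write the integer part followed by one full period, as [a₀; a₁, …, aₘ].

[42; 1, 4, 21, 4, 1, 84]

a₀ = ⌊√1832⌋ = 42.
With m₀=0, d₀=1 and mₖ₊₁ = dₖaₖ − mₖ, dₖ₊₁ = (n − mₖ₊₁²)/dₖ, aₖ₊₁ = ⌊(a₀+mₖ₊₁)/dₖ₊₁⌋:
  k=1: m=42, d=68, a=1
  k=2: m=26, d=17, a=4
  k=3: m=42, d=4, a=21
  k=4: m=42, d=17, a=4
  k=5: m=26, d=68, a=1
  k=6: m=42, d=1, a=84
d=1 and a=2a₀=84 at k=6, so the next step gives (m, d) = (42, 68) again — its k=1 value — and the period has length 6.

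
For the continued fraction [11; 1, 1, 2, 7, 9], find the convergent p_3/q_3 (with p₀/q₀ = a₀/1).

Using pₖ = aₖpₖ₋₁ + pₖ₋₂, qₖ = aₖqₖ₋₁ + qₖ₋₂ (with p₋₁=1, p₋₂=0, q₋₁=0, q₋₂=1):
  k=0: a=11, p=11, q=1
  k=1: a=1, p=12, q=1
  k=2: a=1, p=23, q=2
  k=3: a=2, p=58, q=5

58/5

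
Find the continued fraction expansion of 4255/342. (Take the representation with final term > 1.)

[12; 2, 3, 1, 3, 2, 4]

4255 = 12·342 + 151
342 = 2·151 + 40
151 = 3·40 + 31
40 = 1·31 + 9
31 = 3·9 + 4
9 = 2·4 + 1
4 = 4·1 + 0  (stop)
So 4255/342 = [12; 2, 3, 1, 3, 2, 4].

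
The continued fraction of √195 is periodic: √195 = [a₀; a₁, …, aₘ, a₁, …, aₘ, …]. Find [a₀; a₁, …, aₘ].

[13; 1, 26]

a₀ = ⌊√195⌋ = 13.
With m₀=0, d₀=1 and mₖ₊₁ = dₖaₖ − mₖ, dₖ₊₁ = (n − mₖ₊₁²)/dₖ, aₖ₊₁ = ⌊(a₀+mₖ₊₁)/dₖ₊₁⌋:
  k=1: m=13, d=26, a=1
  k=2: m=13, d=1, a=26
d=1 and a=2a₀=26 at k=2, so the next step gives (m, d) = (13, 26) again — its k=1 value — and the period has length 2.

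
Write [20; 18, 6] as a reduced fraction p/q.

Using pₖ = aₖpₖ₋₁ + pₖ₋₂ and qₖ = aₖqₖ₋₁ + qₖ₋₂:
  k=0: a=20, p=20, q=1
  k=1: a=18, p=361, q=18
  k=2: a=6, p=2186, q=109

2186/109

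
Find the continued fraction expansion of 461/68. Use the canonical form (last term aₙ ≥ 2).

461 = 6×68 + 53
68 = 1×53 + 15
53 = 3×15 + 8
15 = 1×8 + 7
8 = 1×7 + 1
7 = 7×1 + 0  (stop)
So 461/68 = [6; 1, 3, 1, 1, 7].

[6; 1, 3, 1, 1, 7]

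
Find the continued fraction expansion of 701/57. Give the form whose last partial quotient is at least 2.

[12; 3, 2, 1, 5]

701 = 12·57 + 17
57 = 3·17 + 6
17 = 2·6 + 5
6 = 1·5 + 1
5 = 5·1 + 0  (stop)
So 701/57 = [12; 3, 2, 1, 5].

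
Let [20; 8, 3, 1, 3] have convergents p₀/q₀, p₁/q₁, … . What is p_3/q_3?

Using pₖ = aₖpₖ₋₁ + pₖ₋₂, qₖ = aₖqₖ₋₁ + qₖ₋₂ (with p₋₁=1, p₋₂=0, q₋₁=0, q₋₂=1):
  k=0: a=20, p=20, q=1
  k=1: a=8, p=161, q=8
  k=2: a=3, p=503, q=25
  k=3: a=1, p=664, q=33

664/33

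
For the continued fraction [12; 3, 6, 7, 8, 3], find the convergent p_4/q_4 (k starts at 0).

13634/1107

Using pₖ = aₖpₖ₋₁ + pₖ₋₂, qₖ = aₖqₖ₋₁ + qₖ₋₂ (with p₋₁=1, p₋₂=0, q₋₁=0, q₋₂=1):
  k=0: a=12, p=12, q=1
  k=1: a=3, p=37, q=3
  k=2: a=6, p=234, q=19
  k=3: a=7, p=1675, q=136
  k=4: a=8, p=13634, q=1107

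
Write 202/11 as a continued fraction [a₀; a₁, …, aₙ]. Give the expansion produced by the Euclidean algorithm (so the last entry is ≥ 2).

[18; 2, 1, 3]

202 = 18·11 + 4
11 = 2·4 + 3
4 = 1·3 + 1
3 = 3·1 + 0  (stop)
So 202/11 = [18; 2, 1, 3].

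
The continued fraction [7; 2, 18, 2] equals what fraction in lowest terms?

Using pₖ = aₖpₖ₋₁ + pₖ₋₂ and qₖ = aₖqₖ₋₁ + qₖ₋₂:
  k=0: a=7, p=7, q=1
  k=1: a=2, p=15, q=2
  k=2: a=18, p=277, q=37
  k=3: a=2, p=569, q=76

569/76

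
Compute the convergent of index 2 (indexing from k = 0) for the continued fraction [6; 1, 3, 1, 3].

27/4

Using pₖ = aₖpₖ₋₁ + pₖ₋₂, qₖ = aₖqₖ₋₁ + qₖ₋₂ (with p₋₁=1, p₋₂=0, q₋₁=0, q₋₂=1):
  k=0: a=6, p=6, q=1
  k=1: a=1, p=7, q=1
  k=2: a=3, p=27, q=4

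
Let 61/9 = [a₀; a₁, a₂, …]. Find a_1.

61 = 6·9 + 7   →  a_0 = 6
9 = 1·7 + 2   →  a_1 = 1

1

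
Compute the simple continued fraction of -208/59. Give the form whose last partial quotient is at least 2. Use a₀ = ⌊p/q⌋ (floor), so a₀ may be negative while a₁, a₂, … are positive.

[-4; 2, 9, 3]

-208 = -4×59 + 28
59 = 2×28 + 3
28 = 9×3 + 1
3 = 3×1 + 0  (stop)
So -208/59 = [-4; 2, 9, 3].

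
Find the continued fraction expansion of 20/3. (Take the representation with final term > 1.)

[6; 1, 2]

20 = 6*3 + 2
3 = 1*2 + 1
2 = 2*1 + 0  (stop)
So 20/3 = [6; 1, 2].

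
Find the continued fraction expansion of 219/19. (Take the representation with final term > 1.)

[11; 1, 1, 9]

219 = 11*19 + 10
19 = 1*10 + 9
10 = 1*9 + 1
9 = 9*1 + 0  (stop)
So 219/19 = [11; 1, 1, 9].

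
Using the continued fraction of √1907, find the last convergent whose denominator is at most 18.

131/3

√1907 = [43; 1, 2, 43, 2, 1, 86, …] (period length 6).
Convergents:
  p_0/q_0 = 43/1
  p_1/q_1 = 44/1
  p_2/q_2 = 131/3
  p_3/q_3 = 5677/130
q_2 = 3 ≤ 18 < 130 = q_3, so the answer is 131/3.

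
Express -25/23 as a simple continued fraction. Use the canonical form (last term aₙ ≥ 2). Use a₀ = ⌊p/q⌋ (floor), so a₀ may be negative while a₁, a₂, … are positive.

-25 = -2×23 + 21
23 = 1×21 + 2
21 = 10×2 + 1
2 = 2×1 + 0  (stop)
So -25/23 = [-2; 1, 10, 2].

[-2; 1, 10, 2]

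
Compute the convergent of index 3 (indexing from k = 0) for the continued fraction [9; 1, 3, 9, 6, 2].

361/37

Using pₖ = aₖpₖ₋₁ + pₖ₋₂, qₖ = aₖqₖ₋₁ + qₖ₋₂ (with p₋₁=1, p₋₂=0, q₋₁=0, q₋₂=1):
  k=0: a=9, p=9, q=1
  k=1: a=1, p=10, q=1
  k=2: a=3, p=39, q=4
  k=3: a=9, p=361, q=37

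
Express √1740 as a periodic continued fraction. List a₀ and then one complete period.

a₀ = ⌊√1740⌋ = 41.
With m₀=0, d₀=1 and mₖ₊₁ = dₖaₖ − mₖ, dₖ₊₁ = (n − mₖ₊₁²)/dₖ, aₖ₊₁ = ⌊(a₀+mₖ₊₁)/dₖ₊₁⌋:
  k=1: m=41, d=59, a=1
  k=2: m=18, d=24, a=2
  k=3: m=30, d=35, a=2
  k=4: m=40, d=4, a=20
  k=5: m=40, d=35, a=2
  k=6: m=30, d=24, a=2
  k=7: m=18, d=59, a=1
  k=8: m=41, d=1, a=82
d=1 and a=2a₀=82 at k=8, so the next step gives (m, d) = (41, 59) again — its k=1 value — and the period has length 8.

[41; 1, 2, 2, 20, 2, 2, 1, 82]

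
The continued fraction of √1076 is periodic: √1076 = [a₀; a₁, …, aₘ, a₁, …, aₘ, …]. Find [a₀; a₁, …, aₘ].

[32; 1, 4, 16, 4, 1, 64]

a₀ = ⌊√1076⌋ = 32.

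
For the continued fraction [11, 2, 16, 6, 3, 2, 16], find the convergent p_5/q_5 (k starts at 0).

16837/1466

Using pₖ = aₖpₖ₋₁ + pₖ₋₂, qₖ = aₖqₖ₋₁ + qₖ₋₂ (with p₋₁=1, p₋₂=0, q₋₁=0, q₋₂=1):
  k=0: a=11, p=11, q=1
  k=1: a=2, p=23, q=2
  k=2: a=16, p=379, q=33
  k=3: a=6, p=2297, q=200
  k=4: a=3, p=7270, q=633
  k=5: a=2, p=16837, q=1466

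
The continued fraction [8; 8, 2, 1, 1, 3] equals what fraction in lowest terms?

Fold from the inside: start with 3/1.
  1 + 1/3 = 4/3
  1 + 3/4 = 7/4
  2 + 4/7 = 18/7
  8 + 7/18 = 151/18
  8 + 18/151 = 1226/151

1226/151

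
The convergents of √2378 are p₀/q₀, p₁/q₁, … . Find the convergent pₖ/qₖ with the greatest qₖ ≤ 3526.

√2378 = [48; 1, 3, 3, 1, 96, …] (period length 5).
Convergents:
  p_0/q_0 = 48/1
  p_1/q_1 = 49/1
  p_2/q_2 = 195/4
  p_3/q_3 = 634/13
  p_4/q_4 = 829/17
  p_5/q_5 = 80218/1645
  p_6/q_6 = 81047/1662
  p_7/q_7 = 323359/6631
q_6 = 1662 ≤ 3526 < 6631 = q_7, so the answer is 81047/1662.

81047/1662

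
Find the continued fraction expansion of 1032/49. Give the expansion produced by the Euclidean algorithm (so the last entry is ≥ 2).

[21; 16, 3]

1032 = 21×49 + 3
49 = 16×3 + 1
3 = 3×1 + 0  (stop)
So 1032/49 = [21; 16, 3].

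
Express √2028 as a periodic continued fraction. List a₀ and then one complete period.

a₀ = ⌊√2028⌋ = 45.
With m₀=0, d₀=1 and mₖ₊₁ = dₖaₖ − mₖ, dₖ₊₁ = (n − mₖ₊₁²)/dₖ, aₖ₊₁ = ⌊(a₀+mₖ₊₁)/dₖ₊₁⌋:
  k=1: m=45, d=3, a=30
  k=2: m=45, d=1, a=90
d=1 and a=2a₀=90 at k=2, so the next step gives (m, d) = (45, 3) again — its k=1 value — and the period has length 2.

[45; 30, 90]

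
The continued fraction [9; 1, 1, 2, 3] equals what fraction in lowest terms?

163/17

Using pₖ = aₖpₖ₋₁ + pₖ₋₂ and qₖ = aₖqₖ₋₁ + qₖ₋₂:
  k=0: a=9, p=9, q=1
  k=1: a=1, p=10, q=1
  k=2: a=1, p=19, q=2
  k=3: a=2, p=48, q=5
  k=4: a=3, p=163, q=17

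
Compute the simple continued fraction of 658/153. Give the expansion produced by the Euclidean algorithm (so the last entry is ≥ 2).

658 = 4·153 + 46
153 = 3·46 + 15
46 = 3·15 + 1
15 = 15·1 + 0  (stop)
So 658/153 = [4; 3, 3, 15].

[4; 3, 3, 15]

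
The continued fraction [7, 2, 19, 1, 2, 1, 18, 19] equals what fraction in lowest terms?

433273/57865

Fold from the inside: start with 19/1.
  18 + 1/19 = 343/19
  1 + 19/343 = 362/343
  2 + 343/362 = 1067/362
  1 + 362/1067 = 1429/1067
  19 + 1067/1429 = 28218/1429
  2 + 1429/28218 = 57865/28218
  7 + 28218/57865 = 433273/57865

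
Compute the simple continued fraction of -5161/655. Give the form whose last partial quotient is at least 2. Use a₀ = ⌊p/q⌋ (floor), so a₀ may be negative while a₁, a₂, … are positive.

[-8; 8, 3, 2, 3, 3]

-5161 = -8*655 + 79
655 = 8*79 + 23
79 = 3*23 + 10
23 = 2*10 + 3
10 = 3*3 + 1
3 = 3*1 + 0  (stop)
So -5161/655 = [-8; 8, 3, 2, 3, 3].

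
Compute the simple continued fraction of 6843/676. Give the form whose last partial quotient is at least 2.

6843 = 10*676 + 83
676 = 8*83 + 12
83 = 6*12 + 11
12 = 1*11 + 1
11 = 11*1 + 0  (stop)
So 6843/676 = [10; 8, 6, 1, 11].

[10; 8, 6, 1, 11]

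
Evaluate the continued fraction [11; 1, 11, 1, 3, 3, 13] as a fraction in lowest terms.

26335/2209

Fold from the inside: start with 13/1.
  3 + 1/13 = 40/13
  3 + 13/40 = 133/40
  1 + 40/133 = 173/133
  11 + 133/173 = 2036/173
  1 + 173/2036 = 2209/2036
  11 + 2036/2209 = 26335/2209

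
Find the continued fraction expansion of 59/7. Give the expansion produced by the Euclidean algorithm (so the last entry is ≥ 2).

59 = 8×7 + 3
7 = 2×3 + 1
3 = 3×1 + 0  (stop)
So 59/7 = [8; 2, 3].

[8; 2, 3]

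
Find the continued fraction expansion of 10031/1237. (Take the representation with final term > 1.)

10031 = 8·1237 + 135
1237 = 9·135 + 22
135 = 6·22 + 3
22 = 7·3 + 1
3 = 3·1 + 0  (stop)
So 10031/1237 = [8; 9, 6, 7, 3].

[8; 9, 6, 7, 3]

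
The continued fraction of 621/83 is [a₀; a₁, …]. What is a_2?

13

621 = 7·83 + 40   →  a_0 = 7
83 = 2·40 + 3   →  a_1 = 2
40 = 13·3 + 1   →  a_2 = 13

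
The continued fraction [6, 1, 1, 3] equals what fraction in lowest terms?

Using pₖ = aₖpₖ₋₁ + pₖ₋₂ and qₖ = aₖqₖ₋₁ + qₖ₋₂:
  k=0: a=6, p=6, q=1
  k=1: a=1, p=7, q=1
  k=2: a=1, p=13, q=2
  k=3: a=3, p=46, q=7

46/7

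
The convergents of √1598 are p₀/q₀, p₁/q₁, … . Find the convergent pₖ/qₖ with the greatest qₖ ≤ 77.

√1598 = [39; 1, 38, 1, 78, …] (period length 4).
Convergents:
  p_0/q_0 = 39/1
  p_1/q_1 = 40/1
  p_2/q_2 = 1559/39
  p_3/q_3 = 1599/40
  p_4/q_4 = 126281/3159
q_3 = 40 ≤ 77 < 3159 = q_4, so the answer is 1599/40.

1599/40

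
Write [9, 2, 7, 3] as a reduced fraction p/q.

445/47

Using pₖ = aₖpₖ₋₁ + pₖ₋₂ and qₖ = aₖqₖ₋₁ + qₖ₋₂:
  k=0: a=9, p=9, q=1
  k=1: a=2, p=19, q=2
  k=2: a=7, p=142, q=15
  k=3: a=3, p=445, q=47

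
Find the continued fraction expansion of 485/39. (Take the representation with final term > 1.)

485 = 12×39 + 17
39 = 2×17 + 5
17 = 3×5 + 2
5 = 2×2 + 1
2 = 2×1 + 0  (stop)
So 485/39 = [12; 2, 3, 2, 2].

[12; 2, 3, 2, 2]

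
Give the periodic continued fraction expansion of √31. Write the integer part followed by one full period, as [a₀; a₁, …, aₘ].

a₀ = ⌊√31⌋ = 5.
With m₀=0, d₀=1 and mₖ₊₁ = dₖaₖ − mₖ, dₖ₊₁ = (n − mₖ₊₁²)/dₖ, aₖ₊₁ = ⌊(a₀+mₖ₊₁)/dₖ₊₁⌋:
  k=1: m=5, d=6, a=1
  k=2: m=1, d=5, a=1
  k=3: m=4, d=3, a=3
  k=4: m=5, d=2, a=5
  k=5: m=5, d=3, a=3
  k=6: m=4, d=5, a=1
  k=7: m=1, d=6, a=1
  k=8: m=5, d=1, a=10
d=1 and a=2a₀=10 at k=8, so the next step gives (m, d) = (5, 6) again — its k=1 value — and the period has length 8.

[5; 1, 1, 3, 5, 3, 1, 1, 10]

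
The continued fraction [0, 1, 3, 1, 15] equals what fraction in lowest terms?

63/79

Using pₖ = aₖpₖ₋₁ + pₖ₋₂ and qₖ = aₖqₖ₋₁ + qₖ₋₂:
  k=0: a=0, p=0, q=1
  k=1: a=1, p=1, q=1
  k=2: a=3, p=3, q=4
  k=3: a=1, p=4, q=5
  k=4: a=15, p=63, q=79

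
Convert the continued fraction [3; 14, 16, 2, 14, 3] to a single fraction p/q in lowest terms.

Fold from the inside: start with 3/1.
  14 + 1/3 = 43/3
  2 + 3/43 = 89/43
  16 + 43/89 = 1467/89
  14 + 89/1467 = 20627/1467
  3 + 1467/20627 = 63348/20627

63348/20627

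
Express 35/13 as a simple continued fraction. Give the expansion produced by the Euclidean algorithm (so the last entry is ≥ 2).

35 = 2*13 + 9
13 = 1*9 + 4
9 = 2*4 + 1
4 = 4*1 + 0  (stop)
So 35/13 = [2; 1, 2, 4].

[2; 1, 2, 4]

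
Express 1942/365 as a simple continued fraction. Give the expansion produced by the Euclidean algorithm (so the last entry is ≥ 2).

1942 = 5×365 + 117
365 = 3×117 + 14
117 = 8×14 + 5
14 = 2×5 + 4
5 = 1×4 + 1
4 = 4×1 + 0  (stop)
So 1942/365 = [5; 3, 8, 2, 1, 4].

[5; 3, 8, 2, 1, 4]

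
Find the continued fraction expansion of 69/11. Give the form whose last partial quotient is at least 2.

[6; 3, 1, 2]

69 = 6×11 + 3
11 = 3×3 + 2
3 = 1×2 + 1
2 = 2×1 + 0  (stop)
So 69/11 = [6; 3, 1, 2].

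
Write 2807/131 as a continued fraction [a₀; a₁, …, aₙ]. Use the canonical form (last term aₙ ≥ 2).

[21; 2, 2, 1, 18]

2807 = 21*131 + 56
131 = 2*56 + 19
56 = 2*19 + 18
19 = 1*18 + 1
18 = 18*1 + 0  (stop)
So 2807/131 = [21; 2, 2, 1, 18].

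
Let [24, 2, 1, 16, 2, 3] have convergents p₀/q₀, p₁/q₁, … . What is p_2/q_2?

73/3

Using pₖ = aₖpₖ₋₁ + pₖ₋₂, qₖ = aₖqₖ₋₁ + qₖ₋₂ (with p₋₁=1, p₋₂=0, q₋₁=0, q₋₂=1):
  k=0: a=24, p=24, q=1
  k=1: a=2, p=49, q=2
  k=2: a=1, p=73, q=3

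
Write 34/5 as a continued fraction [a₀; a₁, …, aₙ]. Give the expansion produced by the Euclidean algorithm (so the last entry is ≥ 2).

[6; 1, 4]

34 = 6·5 + 4
5 = 1·4 + 1
4 = 4·1 + 0  (stop)
So 34/5 = [6; 1, 4].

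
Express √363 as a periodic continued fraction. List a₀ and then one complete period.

[19; 19, 38]

a₀ = ⌊√363⌋ = 19.
With m₀=0, d₀=1 and mₖ₊₁ = dₖaₖ − mₖ, dₖ₊₁ = (n − mₖ₊₁²)/dₖ, aₖ₊₁ = ⌊(a₀+mₖ₊₁)/dₖ₊₁⌋:
  k=1: m=19, d=2, a=19
  k=2: m=19, d=1, a=38
d=1 and a=2a₀=38 at k=2, so the next step gives (m, d) = (19, 2) again — its k=1 value — and the period has length 2.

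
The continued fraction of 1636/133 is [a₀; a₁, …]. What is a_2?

1636 = 12·133 + 40   →  a_0 = 12
133 = 3·40 + 13   →  a_1 = 3
40 = 3·13 + 1   →  a_2 = 3

3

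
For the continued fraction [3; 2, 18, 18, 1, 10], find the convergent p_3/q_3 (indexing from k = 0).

Using pₖ = aₖpₖ₋₁ + pₖ₋₂, qₖ = aₖqₖ₋₁ + qₖ₋₂ (with p₋₁=1, p₋₂=0, q₋₁=0, q₋₂=1):
  k=0: a=3, p=3, q=1
  k=1: a=2, p=7, q=2
  k=2: a=18, p=129, q=37
  k=3: a=18, p=2329, q=668

2329/668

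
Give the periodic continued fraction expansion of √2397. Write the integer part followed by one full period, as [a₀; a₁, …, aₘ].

[48; 1, 23, 2, 23, 1, 96]

a₀ = ⌊√2397⌋ = 48.
With m₀=0, d₀=1 and mₖ₊₁ = dₖaₖ − mₖ, dₖ₊₁ = (n − mₖ₊₁²)/dₖ, aₖ₊₁ = ⌊(a₀+mₖ₊₁)/dₖ₊₁⌋:
  k=1: m=48, d=93, a=1
  k=2: m=45, d=4, a=23
  k=3: m=47, d=47, a=2
  k=4: m=47, d=4, a=23
  k=5: m=45, d=93, a=1
  k=6: m=48, d=1, a=96
d=1 and a=2a₀=96 at k=6, so the next step gives (m, d) = (48, 93) again — its k=1 value — and the period has length 6.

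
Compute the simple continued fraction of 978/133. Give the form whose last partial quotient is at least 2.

[7; 2, 1, 4, 1, 7]

978 = 7×133 + 47
133 = 2×47 + 39
47 = 1×39 + 8
39 = 4×8 + 7
8 = 1×7 + 1
7 = 7×1 + 0  (stop)
So 978/133 = [7; 2, 1, 4, 1, 7].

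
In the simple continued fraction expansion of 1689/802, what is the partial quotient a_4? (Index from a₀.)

1689 = 2·802 + 85   →  a_0 = 2
802 = 9·85 + 37   →  a_1 = 9
85 = 2·37 + 11   →  a_2 = 2
37 = 3·11 + 4   →  a_3 = 3
11 = 2·4 + 3   →  a_4 = 2

2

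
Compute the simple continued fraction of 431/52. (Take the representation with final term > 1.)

431 = 8*52 + 15
52 = 3*15 + 7
15 = 2*7 + 1
7 = 7*1 + 0  (stop)
So 431/52 = [8; 3, 2, 7].

[8; 3, 2, 7]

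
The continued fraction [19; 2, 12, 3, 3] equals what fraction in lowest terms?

4987/256

Using pₖ = aₖpₖ₋₁ + pₖ₋₂ and qₖ = aₖqₖ₋₁ + qₖ₋₂:
  k=0: a=19, p=19, q=1
  k=1: a=2, p=39, q=2
  k=2: a=12, p=487, q=25
  k=3: a=3, p=1500, q=77
  k=4: a=3, p=4987, q=256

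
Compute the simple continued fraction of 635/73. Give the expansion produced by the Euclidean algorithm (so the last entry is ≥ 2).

[8; 1, 2, 3, 7]

635 = 8×73 + 51
73 = 1×51 + 22
51 = 2×22 + 7
22 = 3×7 + 1
7 = 7×1 + 0  (stop)
So 635/73 = [8; 1, 2, 3, 7].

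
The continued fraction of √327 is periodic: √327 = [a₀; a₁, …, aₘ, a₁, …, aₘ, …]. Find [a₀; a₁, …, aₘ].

[18; 12, 36]

a₀ = ⌊√327⌋ = 18.
With m₀=0, d₀=1 and mₖ₊₁ = dₖaₖ − mₖ, dₖ₊₁ = (n − mₖ₊₁²)/dₖ, aₖ₊₁ = ⌊(a₀+mₖ₊₁)/dₖ₊₁⌋:
  k=1: m=18, d=3, a=12
  k=2: m=18, d=1, a=36
d=1 and a=2a₀=36 at k=2, so the next step gives (m, d) = (18, 3) again — its k=1 value — and the period has length 2.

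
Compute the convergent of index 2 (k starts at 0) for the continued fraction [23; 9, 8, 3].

Using pₖ = aₖpₖ₋₁ + pₖ₋₂, qₖ = aₖqₖ₋₁ + qₖ₋₂ (with p₋₁=1, p₋₂=0, q₋₁=0, q₋₂=1):
  k=0: a=23, p=23, q=1
  k=1: a=9, p=208, q=9
  k=2: a=8, p=1687, q=73

1687/73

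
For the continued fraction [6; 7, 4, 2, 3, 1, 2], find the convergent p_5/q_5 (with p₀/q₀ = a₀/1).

Using pₖ = aₖpₖ₋₁ + pₖ₋₂, qₖ = aₖqₖ₋₁ + qₖ₋₂ (with p₋₁=1, p₋₂=0, q₋₁=0, q₋₂=1):
  k=0: a=6, p=6, q=1
  k=1: a=7, p=43, q=7
  k=2: a=4, p=178, q=29
  k=3: a=2, p=399, q=65
  k=4: a=3, p=1375, q=224
  k=5: a=1, p=1774, q=289

1774/289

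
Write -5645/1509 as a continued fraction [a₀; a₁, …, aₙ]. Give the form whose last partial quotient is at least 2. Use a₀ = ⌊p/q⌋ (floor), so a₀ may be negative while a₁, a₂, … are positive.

[-4; 3, 1, 6, 9, 6]

-5645 = -4*1509 + 391
1509 = 3*391 + 336
391 = 1*336 + 55
336 = 6*55 + 6
55 = 9*6 + 1
6 = 6*1 + 0  (stop)
So -5645/1509 = [-4; 3, 1, 6, 9, 6].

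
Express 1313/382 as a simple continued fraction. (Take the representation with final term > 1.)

1313 = 3·382 + 167
382 = 2·167 + 48
167 = 3·48 + 23
48 = 2·23 + 2
23 = 11·2 + 1
2 = 2·1 + 0  (stop)
So 1313/382 = [3; 2, 3, 2, 11, 2].

[3; 2, 3, 2, 11, 2]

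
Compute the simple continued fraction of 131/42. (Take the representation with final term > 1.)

131 = 3×42 + 5
42 = 8×5 + 2
5 = 2×2 + 1
2 = 2×1 + 0  (stop)
So 131/42 = [3; 8, 2, 2].

[3; 8, 2, 2]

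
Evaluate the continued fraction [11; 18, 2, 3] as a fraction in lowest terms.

Fold from the inside: start with 3/1.
  2 + 1/3 = 7/3
  18 + 3/7 = 129/7
  11 + 7/129 = 1426/129

1426/129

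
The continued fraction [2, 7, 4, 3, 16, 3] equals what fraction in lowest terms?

Fold from the inside: start with 3/1.
  16 + 1/3 = 49/3
  3 + 3/49 = 150/49
  4 + 49/150 = 649/150
  7 + 150/649 = 4693/649
  2 + 649/4693 = 10035/4693

10035/4693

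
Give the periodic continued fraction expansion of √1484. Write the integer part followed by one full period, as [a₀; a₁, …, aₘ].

a₀ = ⌊√1484⌋ = 38.

[38; 1, 1, 10, 1, 1, 76]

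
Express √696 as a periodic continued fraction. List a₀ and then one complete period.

[26; 2, 1, 1, 1, 1, 1, 2, 52]

a₀ = ⌊√696⌋ = 26.
With m₀=0, d₀=1 and mₖ₊₁ = dₖaₖ − mₖ, dₖ₊₁ = (n − mₖ₊₁²)/dₖ, aₖ₊₁ = ⌊(a₀+mₖ₊₁)/dₖ₊₁⌋:
  k=1: m=26, d=20, a=2
  k=2: m=14, d=25, a=1
  k=3: m=11, d=23, a=1
  k=4: m=12, d=24, a=1
  k=5: m=12, d=23, a=1
  k=6: m=11, d=25, a=1
  k=7: m=14, d=20, a=2
  k=8: m=26, d=1, a=52
d=1 and a=2a₀=52 at k=8, so the next step gives (m, d) = (26, 20) again — its k=1 value — and the period has length 8.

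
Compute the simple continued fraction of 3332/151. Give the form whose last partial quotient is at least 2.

3332 = 22*151 + 10
151 = 15*10 + 1
10 = 10*1 + 0  (stop)
So 3332/151 = [22; 15, 10].

[22; 15, 10]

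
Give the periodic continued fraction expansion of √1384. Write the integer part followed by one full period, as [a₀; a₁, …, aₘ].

a₀ = ⌊√1384⌋ = 37.
With m₀=0, d₀=1 and mₖ₊₁ = dₖaₖ − mₖ, dₖ₊₁ = (n − mₖ₊₁²)/dₖ, aₖ₊₁ = ⌊(a₀+mₖ₊₁)/dₖ₊₁⌋:
  k=1: m=37, d=15, a=4
  k=2: m=23, d=57, a=1
  k=3: m=34, d=4, a=17
  k=4: m=34, d=57, a=1
  k=5: m=23, d=15, a=4
  k=6: m=37, d=1, a=74
d=1 and a=2a₀=74 at k=6, so the next step gives (m, d) = (37, 15) again — its k=1 value — and the period has length 6.

[37; 4, 1, 17, 1, 4, 74]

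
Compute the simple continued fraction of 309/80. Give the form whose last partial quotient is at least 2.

309 = 3*80 + 69
80 = 1*69 + 11
69 = 6*11 + 3
11 = 3*3 + 2
3 = 1*2 + 1
2 = 2*1 + 0  (stop)
So 309/80 = [3; 1, 6, 3, 1, 2].

[3; 1, 6, 3, 1, 2]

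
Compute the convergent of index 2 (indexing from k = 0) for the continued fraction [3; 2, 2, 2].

17/5

Using pₖ = aₖpₖ₋₁ + pₖ₋₂, qₖ = aₖqₖ₋₁ + qₖ₋₂ (with p₋₁=1, p₋₂=0, q₋₁=0, q₋₂=1):
  k=0: a=3, p=3, q=1
  k=1: a=2, p=7, q=2
  k=2: a=2, p=17, q=5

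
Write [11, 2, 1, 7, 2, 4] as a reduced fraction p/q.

Using pₖ = aₖpₖ₋₁ + pₖ₋₂ and qₖ = aₖqₖ₋₁ + qₖ₋₂:
  k=0: a=11, p=11, q=1
  k=1: a=2, p=23, q=2
  k=2: a=1, p=34, q=3
  k=3: a=7, p=261, q=23
  k=4: a=2, p=556, q=49
  k=5: a=4, p=2485, q=219

2485/219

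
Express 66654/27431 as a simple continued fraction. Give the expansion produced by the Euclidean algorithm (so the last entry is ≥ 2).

66654 = 2*27431 + 11792
27431 = 2*11792 + 3847
11792 = 3*3847 + 251
3847 = 15*251 + 82
251 = 3*82 + 5
82 = 16*5 + 2
5 = 2*2 + 1
2 = 2*1 + 0  (stop)
So 66654/27431 = [2; 2, 3, 15, 3, 16, 2, 2].

[2; 2, 3, 15, 3, 16, 2, 2]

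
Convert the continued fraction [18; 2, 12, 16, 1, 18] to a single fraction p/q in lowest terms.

Using pₖ = aₖpₖ₋₁ + pₖ₋₂ and qₖ = aₖqₖ₋₁ + qₖ₋₂:
  k=0: a=18, p=18, q=1
  k=1: a=2, p=37, q=2
  k=2: a=12, p=462, q=25
  k=3: a=16, p=7429, q=402
  k=4: a=1, p=7891, q=427
  k=5: a=18, p=149467, q=8088

149467/8088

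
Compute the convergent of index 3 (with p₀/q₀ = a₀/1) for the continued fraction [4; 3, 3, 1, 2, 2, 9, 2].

56/13

Using pₖ = aₖpₖ₋₁ + pₖ₋₂, qₖ = aₖqₖ₋₁ + qₖ₋₂ (with p₋₁=1, p₋₂=0, q₋₁=0, q₋₂=1):
  k=0: a=4, p=4, q=1
  k=1: a=3, p=13, q=3
  k=2: a=3, p=43, q=10
  k=3: a=1, p=56, q=13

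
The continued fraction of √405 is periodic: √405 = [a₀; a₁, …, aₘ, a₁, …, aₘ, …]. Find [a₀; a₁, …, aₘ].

a₀ = ⌊√405⌋ = 20.

[20; 8, 40]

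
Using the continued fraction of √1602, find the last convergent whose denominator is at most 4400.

128120/3201

√1602 = [40; 40, 80, …] (period length 2).
Convergents:
  p_0/q_0 = 40/1
  p_1/q_1 = 1601/40
  p_2/q_2 = 128120/3201
  p_3/q_3 = 5126401/128080
q_2 = 3201 ≤ 4400 < 128080 = q_3, so the answer is 128120/3201.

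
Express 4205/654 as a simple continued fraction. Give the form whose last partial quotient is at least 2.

[6; 2, 3, 18, 2, 2]

4205 = 6·654 + 281
654 = 2·281 + 92
281 = 3·92 + 5
92 = 18·5 + 2
5 = 2·2 + 1
2 = 2·1 + 0  (stop)
So 4205/654 = [6; 2, 3, 18, 2, 2].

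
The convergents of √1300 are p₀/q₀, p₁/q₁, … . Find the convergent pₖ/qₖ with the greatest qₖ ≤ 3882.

√1300 = [36; 18, 72, …] (period length 2).
Convergents:
  p_0/q_0 = 36/1
  p_1/q_1 = 649/18
  p_2/q_2 = 46764/1297
  p_3/q_3 = 842401/23364
q_2 = 1297 ≤ 3882 < 23364 = q_3, so the answer is 46764/1297.

46764/1297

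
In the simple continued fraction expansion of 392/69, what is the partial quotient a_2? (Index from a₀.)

392 = 5·69 + 47   →  a_0 = 5
69 = 1·47 + 22   →  a_1 = 1
47 = 2·22 + 3   →  a_2 = 2

2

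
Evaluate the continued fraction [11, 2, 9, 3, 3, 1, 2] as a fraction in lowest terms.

8101/706

Using pₖ = aₖpₖ₋₁ + pₖ₋₂ and qₖ = aₖqₖ₋₁ + qₖ₋₂:
  k=0: a=11, p=11, q=1
  k=1: a=2, p=23, q=2
  k=2: a=9, p=218, q=19
  k=3: a=3, p=677, q=59
  k=4: a=3, p=2249, q=196
  k=5: a=1, p=2926, q=255
  k=6: a=2, p=8101, q=706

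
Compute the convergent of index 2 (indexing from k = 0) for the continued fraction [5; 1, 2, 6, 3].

Using pₖ = aₖpₖ₋₁ + pₖ₋₂, qₖ = aₖqₖ₋₁ + qₖ₋₂ (with p₋₁=1, p₋₂=0, q₋₁=0, q₋₂=1):
  k=0: a=5, p=5, q=1
  k=1: a=1, p=6, q=1
  k=2: a=2, p=17, q=3

17/3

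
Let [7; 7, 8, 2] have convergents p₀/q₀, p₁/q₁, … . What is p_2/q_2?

Using pₖ = aₖpₖ₋₁ + pₖ₋₂, qₖ = aₖqₖ₋₁ + qₖ₋₂ (with p₋₁=1, p₋₂=0, q₋₁=0, q₋₂=1):
  k=0: a=7, p=7, q=1
  k=1: a=7, p=50, q=7
  k=2: a=8, p=407, q=57

407/57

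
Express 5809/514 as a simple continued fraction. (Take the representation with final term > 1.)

[11; 3, 3, 6, 8]

5809 = 11×514 + 155
514 = 3×155 + 49
155 = 3×49 + 8
49 = 6×8 + 1
8 = 8×1 + 0  (stop)
So 5809/514 = [11; 3, 3, 6, 8].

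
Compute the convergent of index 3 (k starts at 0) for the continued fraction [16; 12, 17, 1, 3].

Using pₖ = aₖpₖ₋₁ + pₖ₋₂, qₖ = aₖqₖ₋₁ + qₖ₋₂ (with p₋₁=1, p₋₂=0, q₋₁=0, q₋₂=1):
  k=0: a=16, p=16, q=1
  k=1: a=12, p=193, q=12
  k=2: a=17, p=3297, q=205
  k=3: a=1, p=3490, q=217

3490/217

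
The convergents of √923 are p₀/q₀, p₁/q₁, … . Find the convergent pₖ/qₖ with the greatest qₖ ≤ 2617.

√923 = [30; 2, 1, 1, 1, 2, 60, …] (period length 6).
Convergents:
  p_0/q_0 = 30/1
  p_1/q_1 = 61/2
  p_2/q_2 = 91/3
  p_3/q_3 = 152/5
  p_4/q_4 = 243/8
  p_5/q_5 = 638/21
  p_6/q_6 = 38523/1268
  p_7/q_7 = 77684/2557
  p_8/q_8 = 116207/3825
q_7 = 2557 ≤ 2617 < 3825 = q_8, so the answer is 77684/2557.

77684/2557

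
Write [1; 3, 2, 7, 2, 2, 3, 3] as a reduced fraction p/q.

Using pₖ = aₖpₖ₋₁ + pₖ₋₂ and qₖ = aₖqₖ₋₁ + qₖ₋₂:
  k=0: a=1, p=1, q=1
  k=1: a=3, p=4, q=3
  k=2: a=2, p=9, q=7
  k=3: a=7, p=67, q=52
  k=4: a=2, p=143, q=111
  k=5: a=2, p=353, q=274
  k=6: a=3, p=1202, q=933
  k=7: a=3, p=3959, q=3073

3959/3073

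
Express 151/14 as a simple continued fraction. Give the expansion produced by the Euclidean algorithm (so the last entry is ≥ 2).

151 = 10*14 + 11
14 = 1*11 + 3
11 = 3*3 + 2
3 = 1*2 + 1
2 = 2*1 + 0  (stop)
So 151/14 = [10; 1, 3, 1, 2].

[10; 1, 3, 1, 2]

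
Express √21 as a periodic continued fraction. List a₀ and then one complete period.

a₀ = ⌊√21⌋ = 4.
With m₀=0, d₀=1 and mₖ₊₁ = dₖaₖ − mₖ, dₖ₊₁ = (n − mₖ₊₁²)/dₖ, aₖ₊₁ = ⌊(a₀+mₖ₊₁)/dₖ₊₁⌋:
  k=1: m=4, d=5, a=1
  k=2: m=1, d=4, a=1
  k=3: m=3, d=3, a=2
  k=4: m=3, d=4, a=1
  k=5: m=1, d=5, a=1
  k=6: m=4, d=1, a=8
d=1 and a=2a₀=8 at k=6, so the next step gives (m, d) = (4, 5) again — its k=1 value — and the period has length 6.

[4; 1, 1, 2, 1, 1, 8]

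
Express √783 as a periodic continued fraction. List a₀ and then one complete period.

a₀ = ⌊√783⌋ = 27.
With m₀=0, d₀=1 and mₖ₊₁ = dₖaₖ − mₖ, dₖ₊₁ = (n − mₖ₊₁²)/dₖ, aₖ₊₁ = ⌊(a₀+mₖ₊₁)/dₖ₊₁⌋:
  k=1: m=27, d=54, a=1
  k=2: m=27, d=1, a=54
d=1 and a=2a₀=54 at k=2, so the next step gives (m, d) = (27, 54) again — its k=1 value — and the period has length 2.

[27; 1, 54]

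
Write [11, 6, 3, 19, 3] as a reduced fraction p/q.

Using pₖ = aₖpₖ₋₁ + pₖ₋₂ and qₖ = aₖqₖ₋₁ + qₖ₋₂:
  k=0: a=11, p=11, q=1
  k=1: a=6, p=67, q=6
  k=2: a=3, p=212, q=19
  k=3: a=19, p=4095, q=367
  k=4: a=3, p=12497, q=1120

12497/1120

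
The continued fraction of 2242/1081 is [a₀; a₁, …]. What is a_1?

13

2242 = 2·1081 + 80   →  a_0 = 2
1081 = 13·80 + 41   →  a_1 = 13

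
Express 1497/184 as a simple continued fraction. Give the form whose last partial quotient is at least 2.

[8; 7, 2, 1, 3, 2]

1497 = 8·184 + 25
184 = 7·25 + 9
25 = 2·9 + 7
9 = 1·7 + 2
7 = 3·2 + 1
2 = 2·1 + 0  (stop)
So 1497/184 = [8; 7, 2, 1, 3, 2].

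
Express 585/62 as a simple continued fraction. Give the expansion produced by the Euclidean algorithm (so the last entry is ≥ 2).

[9; 2, 3, 2, 1, 2]

585 = 9*62 + 27
62 = 2*27 + 8
27 = 3*8 + 3
8 = 2*3 + 2
3 = 1*2 + 1
2 = 2*1 + 0  (stop)
So 585/62 = [9; 2, 3, 2, 1, 2].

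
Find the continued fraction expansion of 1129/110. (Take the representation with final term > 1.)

1129 = 10·110 + 29
110 = 3·29 + 23
29 = 1·23 + 6
23 = 3·6 + 5
6 = 1·5 + 1
5 = 5·1 + 0  (stop)
So 1129/110 = [10; 3, 1, 3, 1, 5].

[10; 3, 1, 3, 1, 5]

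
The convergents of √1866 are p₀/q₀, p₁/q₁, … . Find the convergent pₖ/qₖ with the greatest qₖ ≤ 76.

3067/71

√1866 = [43; 5, 14, 5, 86, …] (period length 4).
Convergents:
  p_0/q_0 = 43/1
  p_1/q_1 = 216/5
  p_2/q_2 = 3067/71
  p_3/q_3 = 15551/360
q_2 = 71 ≤ 76 < 360 = q_3, so the answer is 3067/71.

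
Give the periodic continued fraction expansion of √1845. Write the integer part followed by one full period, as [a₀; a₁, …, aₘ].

a₀ = ⌊√1845⌋ = 42.
With m₀=0, d₀=1 and mₖ₊₁ = dₖaₖ − mₖ, dₖ₊₁ = (n − mₖ₊₁²)/dₖ, aₖ₊₁ = ⌊(a₀+mₖ₊₁)/dₖ₊₁⌋:
  k=1: m=42, d=81, a=1
  k=2: m=39, d=4, a=20
  k=3: m=41, d=41, a=2
  k=4: m=41, d=4, a=20
  k=5: m=39, d=81, a=1
  k=6: m=42, d=1, a=84
d=1 and a=2a₀=84 at k=6, so the next step gives (m, d) = (42, 81) again — its k=1 value — and the period has length 6.

[42; 1, 20, 2, 20, 1, 84]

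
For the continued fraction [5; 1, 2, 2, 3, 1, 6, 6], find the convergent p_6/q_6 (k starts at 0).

Using pₖ = aₖpₖ₋₁ + pₖ₋₂, qₖ = aₖqₖ₋₁ + qₖ₋₂ (with p₋₁=1, p₋₂=0, q₋₁=0, q₋₂=1):
  k=0: a=5, p=5, q=1
  k=1: a=1, p=6, q=1
  k=2: a=2, p=17, q=3
  k=3: a=2, p=40, q=7
  k=4: a=3, p=137, q=24
  k=5: a=1, p=177, q=31
  k=6: a=6, p=1199, q=210

1199/210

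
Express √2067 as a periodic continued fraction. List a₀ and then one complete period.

a₀ = ⌊√2067⌋ = 45.
With m₀=0, d₀=1 and mₖ₊₁ = dₖaₖ − mₖ, dₖ₊₁ = (n − mₖ₊₁²)/dₖ, aₖ₊₁ = ⌊(a₀+mₖ₊₁)/dₖ₊₁⌋:
  k=1: m=45, d=42, a=2
  k=2: m=39, d=13, a=6
  k=3: m=39, d=42, a=2
  k=4: m=45, d=1, a=90
d=1 and a=2a₀=90 at k=4, so the next step gives (m, d) = (45, 42) again — its k=1 value — and the period has length 4.

[45; 2, 6, 2, 90]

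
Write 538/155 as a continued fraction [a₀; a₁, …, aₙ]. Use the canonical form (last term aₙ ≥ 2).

[3; 2, 8, 9]

538 = 3*155 + 73
155 = 2*73 + 9
73 = 8*9 + 1
9 = 9*1 + 0  (stop)
So 538/155 = [3; 2, 8, 9].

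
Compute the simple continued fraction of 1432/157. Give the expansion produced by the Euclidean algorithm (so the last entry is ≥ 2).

1432 = 9×157 + 19
157 = 8×19 + 5
19 = 3×5 + 4
5 = 1×4 + 1
4 = 4×1 + 0  (stop)
So 1432/157 = [9; 8, 3, 1, 4].

[9; 8, 3, 1, 4]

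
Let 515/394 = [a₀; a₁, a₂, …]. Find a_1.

3

515 = 1·394 + 121   →  a_0 = 1
394 = 3·121 + 31   →  a_1 = 3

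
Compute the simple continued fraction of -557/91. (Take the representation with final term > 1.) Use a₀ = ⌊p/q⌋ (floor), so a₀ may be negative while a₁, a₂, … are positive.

-557 = -7*91 + 80
91 = 1*80 + 11
80 = 7*11 + 3
11 = 3*3 + 2
3 = 1*2 + 1
2 = 2*1 + 0  (stop)
So -557/91 = [-7; 1, 7, 3, 1, 2].

[-7; 1, 7, 3, 1, 2]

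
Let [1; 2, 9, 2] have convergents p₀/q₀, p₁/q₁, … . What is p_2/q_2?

28/19

Using pₖ = aₖpₖ₋₁ + pₖ₋₂, qₖ = aₖqₖ₋₁ + qₖ₋₂ (with p₋₁=1, p₋₂=0, q₋₁=0, q₋₂=1):
  k=0: a=1, p=1, q=1
  k=1: a=2, p=3, q=2
  k=2: a=9, p=28, q=19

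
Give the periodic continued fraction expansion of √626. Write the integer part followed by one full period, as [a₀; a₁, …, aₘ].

a₀ = ⌊√626⌋ = 25.

[25; 50]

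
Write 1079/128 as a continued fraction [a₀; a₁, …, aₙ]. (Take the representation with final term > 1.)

1079 = 8*128 + 55
128 = 2*55 + 18
55 = 3*18 + 1
18 = 18*1 + 0  (stop)
So 1079/128 = [8; 2, 3, 18].

[8; 2, 3, 18]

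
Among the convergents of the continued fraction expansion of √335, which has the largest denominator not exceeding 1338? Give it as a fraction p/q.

21927/1198

√335 = [18; 3, 3, 3, 36, …] (period length 4).
Convergents:
  p_0/q_0 = 18/1
  p_1/q_1 = 55/3
  p_2/q_2 = 183/10
  p_3/q_3 = 604/33
  p_4/q_4 = 21927/1198
  p_5/q_5 = 66385/3627
q_4 = 1198 ≤ 1338 < 3627 = q_5, so the answer is 21927/1198.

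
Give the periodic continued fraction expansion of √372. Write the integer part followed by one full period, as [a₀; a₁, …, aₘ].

a₀ = ⌊√372⌋ = 19.
With m₀=0, d₀=1 and mₖ₊₁ = dₖaₖ − mₖ, dₖ₊₁ = (n − mₖ₊₁²)/dₖ, aₖ₊₁ = ⌊(a₀+mₖ₊₁)/dₖ₊₁⌋:
  k=1: m=19, d=11, a=3
  k=2: m=14, d=16, a=2
  k=3: m=18, d=3, a=12
  k=4: m=18, d=16, a=2
  k=5: m=14, d=11, a=3
  k=6: m=19, d=1, a=38
d=1 and a=2a₀=38 at k=6, so the next step gives (m, d) = (19, 11) again — its k=1 value — and the period has length 6.

[19; 3, 2, 12, 2, 3, 38]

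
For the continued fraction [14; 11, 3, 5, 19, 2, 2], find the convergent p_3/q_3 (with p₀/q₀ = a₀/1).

Using pₖ = aₖpₖ₋₁ + pₖ₋₂, qₖ = aₖqₖ₋₁ + qₖ₋₂ (with p₋₁=1, p₋₂=0, q₋₁=0, q₋₂=1):
  k=0: a=14, p=14, q=1
  k=1: a=11, p=155, q=11
  k=2: a=3, p=479, q=34
  k=3: a=5, p=2550, q=181

2550/181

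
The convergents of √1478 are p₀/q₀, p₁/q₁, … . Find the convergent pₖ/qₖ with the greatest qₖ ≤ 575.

√1478 = [38; 2, 4, 38, 4, 2, 76, …] (period length 6).
Convergents:
  p_0/q_0 = 38/1
  p_1/q_1 = 77/2
  p_2/q_2 = 346/9
  p_3/q_3 = 13225/344
  p_4/q_4 = 53246/1385
q_3 = 344 ≤ 575 < 1385 = q_4, so the answer is 13225/344.

13225/344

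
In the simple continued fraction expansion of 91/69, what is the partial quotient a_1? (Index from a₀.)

3

91 = 1·69 + 22   →  a_0 = 1
69 = 3·22 + 3   →  a_1 = 3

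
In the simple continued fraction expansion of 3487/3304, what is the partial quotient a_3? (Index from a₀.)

3

3487 = 1·3304 + 183   →  a_0 = 1
3304 = 18·183 + 10   →  a_1 = 18
183 = 18·10 + 3   →  a_2 = 18
10 = 3·3 + 1   →  a_3 = 3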